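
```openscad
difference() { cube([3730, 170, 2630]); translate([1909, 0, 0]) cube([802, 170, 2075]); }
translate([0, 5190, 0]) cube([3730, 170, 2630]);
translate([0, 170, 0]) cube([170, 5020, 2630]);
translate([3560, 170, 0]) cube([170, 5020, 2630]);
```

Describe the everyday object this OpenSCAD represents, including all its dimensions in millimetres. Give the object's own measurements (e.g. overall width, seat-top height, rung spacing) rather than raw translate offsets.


A single room: four walls, each 2630 mm tall and 170 mm thick, enclosing an outside footprint 3730×5360 mm (x × y), no floor or roof. The front and back walls (−y and +y sides) run the full x-width; the side walls fit between their inner faces. A door opening 802 mm wide and 2075 mm tall is cut through the front wall from the floor up, its −x edge 1909 mm from the wall's −x end.


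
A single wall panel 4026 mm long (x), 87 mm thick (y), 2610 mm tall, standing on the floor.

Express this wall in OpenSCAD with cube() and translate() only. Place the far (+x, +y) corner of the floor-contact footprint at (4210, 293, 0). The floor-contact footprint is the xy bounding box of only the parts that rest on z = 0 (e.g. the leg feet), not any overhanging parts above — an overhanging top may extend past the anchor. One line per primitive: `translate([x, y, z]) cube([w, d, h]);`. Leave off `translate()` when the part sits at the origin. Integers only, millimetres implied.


translate([184, 206, 0]) cube([4026, 87, 2610]);


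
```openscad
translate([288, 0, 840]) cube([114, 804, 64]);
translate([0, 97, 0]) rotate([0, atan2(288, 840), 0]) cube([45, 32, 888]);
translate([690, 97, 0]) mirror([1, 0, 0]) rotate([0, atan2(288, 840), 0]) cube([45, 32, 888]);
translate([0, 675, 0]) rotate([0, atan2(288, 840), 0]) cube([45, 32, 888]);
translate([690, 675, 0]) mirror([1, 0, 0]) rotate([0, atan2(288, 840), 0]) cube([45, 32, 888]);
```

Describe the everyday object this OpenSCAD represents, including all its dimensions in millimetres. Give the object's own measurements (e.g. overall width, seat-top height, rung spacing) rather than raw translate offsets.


A sawhorse. A 114×804×64 mm beam (x, y, z) sits on two A-frame leg pairs. Each pair is two raked legs of 45×32 mm section (32 mm along y) splaying symmetrically in x. Each leg rises 840 mm vertically over 288 mm of horizontal reach and is 888 mm long along its own axis. Every leg's outer bottom edge rests on the floor and its outer top edge meets a bottom edge of the beam — the left legs (tilting toward +x) meet the beam's −x bottom edge, the right legs (their mirror images, tilting toward −x) meet its +x bottom edge — so the leg tops tuck under the beam, the beam's underside is 840 mm above the floor, and the feet are 690 mm apart outside-to-outside with the beam centred between them. The two leg pairs are set in 97 mm from either end of the beam.


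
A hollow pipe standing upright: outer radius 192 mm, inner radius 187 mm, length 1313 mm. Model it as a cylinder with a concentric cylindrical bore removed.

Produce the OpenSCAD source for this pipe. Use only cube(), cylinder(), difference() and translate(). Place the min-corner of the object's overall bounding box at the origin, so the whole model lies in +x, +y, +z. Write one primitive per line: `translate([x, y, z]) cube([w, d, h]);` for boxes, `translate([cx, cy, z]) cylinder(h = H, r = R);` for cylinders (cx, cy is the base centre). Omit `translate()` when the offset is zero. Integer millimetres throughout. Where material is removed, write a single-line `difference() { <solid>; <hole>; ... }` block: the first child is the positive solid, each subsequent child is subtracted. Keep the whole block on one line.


difference() { translate([192, 192, 0]) cylinder(h = 1313, r = 192); translate([192, 192, 0]) cylinder(h = 1313, r = 187); }


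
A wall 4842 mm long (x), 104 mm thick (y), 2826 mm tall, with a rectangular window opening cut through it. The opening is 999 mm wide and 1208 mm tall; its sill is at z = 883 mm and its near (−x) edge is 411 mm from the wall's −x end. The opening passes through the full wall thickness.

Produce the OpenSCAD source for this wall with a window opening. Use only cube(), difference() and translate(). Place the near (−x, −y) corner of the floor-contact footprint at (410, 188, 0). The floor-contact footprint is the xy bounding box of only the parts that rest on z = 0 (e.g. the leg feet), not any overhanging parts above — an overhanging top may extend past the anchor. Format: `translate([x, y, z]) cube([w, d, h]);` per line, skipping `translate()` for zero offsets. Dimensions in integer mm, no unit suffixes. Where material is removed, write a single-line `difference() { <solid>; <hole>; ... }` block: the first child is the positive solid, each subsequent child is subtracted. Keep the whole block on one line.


difference() { translate([410, 188, 0]) cube([4842, 104, 2826]); translate([821, 188, 883]) cube([999, 104, 1208]); }


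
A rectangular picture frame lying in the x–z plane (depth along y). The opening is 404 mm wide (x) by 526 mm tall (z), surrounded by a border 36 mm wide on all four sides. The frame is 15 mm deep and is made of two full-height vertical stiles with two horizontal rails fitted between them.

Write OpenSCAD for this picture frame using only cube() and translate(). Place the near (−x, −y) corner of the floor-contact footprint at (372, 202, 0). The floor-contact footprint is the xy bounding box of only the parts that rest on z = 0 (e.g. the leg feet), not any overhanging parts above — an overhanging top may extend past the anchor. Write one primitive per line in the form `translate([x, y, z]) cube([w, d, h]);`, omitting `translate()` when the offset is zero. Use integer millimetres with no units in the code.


translate([372, 202, 0]) cube([36, 15, 598]);
translate([812, 202, 0]) cube([36, 15, 598]);
translate([408, 202, 0]) cube([404, 15, 36]);
translate([408, 202, 562]) cube([404, 15, 36]);


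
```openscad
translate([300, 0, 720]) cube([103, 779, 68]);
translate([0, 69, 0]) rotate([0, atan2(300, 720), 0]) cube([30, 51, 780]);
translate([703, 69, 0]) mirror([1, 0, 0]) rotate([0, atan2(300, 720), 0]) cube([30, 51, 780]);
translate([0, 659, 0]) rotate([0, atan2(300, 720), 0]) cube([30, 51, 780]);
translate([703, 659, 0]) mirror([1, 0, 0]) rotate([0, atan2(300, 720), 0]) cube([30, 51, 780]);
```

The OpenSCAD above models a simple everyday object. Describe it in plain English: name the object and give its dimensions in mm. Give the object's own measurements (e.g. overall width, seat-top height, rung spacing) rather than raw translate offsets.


A sawhorse. A 103×779×68 mm beam (x, y, z) sits on two A-frame leg pairs. Each pair is two raked legs of 30×51 mm section (51 mm along y) splaying symmetrically in x. Each leg rises 720 mm vertically over 300 mm of horizontal reach and is 780 mm long along its own axis. Every leg's outer bottom edge rests on the floor and its outer top edge meets a bottom edge of the beam — the left legs (tilting toward +x) meet the beam's −x bottom edge, the right legs (their mirror images, tilting toward −x) meet its +x bottom edge — so the leg tops tuck under the beam, the beam's underside is 720 mm above the floor, and the feet are 703 mm apart outside-to-outside with the beam centred between them. The two leg pairs are set in 69 mm from either end of the beam.


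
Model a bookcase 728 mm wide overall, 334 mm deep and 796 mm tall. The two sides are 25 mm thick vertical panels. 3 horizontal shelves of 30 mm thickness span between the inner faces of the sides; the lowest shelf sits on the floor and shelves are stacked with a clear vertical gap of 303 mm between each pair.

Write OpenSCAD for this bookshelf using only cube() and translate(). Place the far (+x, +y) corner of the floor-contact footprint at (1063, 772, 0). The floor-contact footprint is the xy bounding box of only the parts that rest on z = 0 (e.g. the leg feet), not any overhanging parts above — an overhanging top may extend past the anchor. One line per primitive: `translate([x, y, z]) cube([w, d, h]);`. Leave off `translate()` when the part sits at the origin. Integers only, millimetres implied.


translate([335, 438, 0]) cube([25, 334, 796]);
translate([1038, 438, 0]) cube([25, 334, 796]);
translate([360, 438, 0]) cube([678, 334, 30]);
translate([360, 438, 333]) cube([678, 334, 30]);
translate([360, 438, 666]) cube([678, 334, 30]);


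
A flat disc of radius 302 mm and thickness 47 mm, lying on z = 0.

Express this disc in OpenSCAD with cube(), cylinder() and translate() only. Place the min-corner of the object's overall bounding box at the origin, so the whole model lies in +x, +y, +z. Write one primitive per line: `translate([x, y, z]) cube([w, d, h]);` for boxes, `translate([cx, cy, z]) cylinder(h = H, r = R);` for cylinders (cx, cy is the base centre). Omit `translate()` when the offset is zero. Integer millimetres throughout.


translate([302, 302, 0]) cylinder(h = 47, r = 302);


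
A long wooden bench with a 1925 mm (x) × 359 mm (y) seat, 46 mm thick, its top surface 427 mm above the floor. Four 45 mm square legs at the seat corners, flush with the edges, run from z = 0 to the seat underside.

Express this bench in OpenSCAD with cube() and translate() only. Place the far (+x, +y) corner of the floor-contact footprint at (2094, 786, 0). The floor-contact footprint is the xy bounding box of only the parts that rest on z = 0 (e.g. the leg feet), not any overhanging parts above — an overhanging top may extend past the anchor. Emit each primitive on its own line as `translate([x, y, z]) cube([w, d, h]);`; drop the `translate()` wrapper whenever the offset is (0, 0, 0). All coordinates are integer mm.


// leg_h = 427 − 46 = 381
translate([169, 427, 381]) cube([1925, 359, 46]);
translate([169, 427, 0]) cube([45, 45, 381]);
translate([169, 741, 0]) cube([45, 45, 381]);
translate([2049, 427, 0]) cube([45, 45, 381]);
translate([2049, 741, 0]) cube([45, 45, 381]);


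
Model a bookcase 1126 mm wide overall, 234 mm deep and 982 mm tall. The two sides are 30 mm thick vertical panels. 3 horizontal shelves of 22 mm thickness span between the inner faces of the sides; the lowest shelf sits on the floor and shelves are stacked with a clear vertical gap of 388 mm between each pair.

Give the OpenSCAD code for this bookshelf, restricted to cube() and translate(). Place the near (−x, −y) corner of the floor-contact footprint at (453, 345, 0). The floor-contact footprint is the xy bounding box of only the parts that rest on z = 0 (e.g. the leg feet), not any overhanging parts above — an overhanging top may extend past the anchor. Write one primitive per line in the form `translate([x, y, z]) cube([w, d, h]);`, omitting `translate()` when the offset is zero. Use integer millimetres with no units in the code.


translate([453, 345, 0]) cube([30, 234, 982]);
translate([1549, 345, 0]) cube([30, 234, 982]);
translate([483, 345, 0]) cube([1066, 234, 22]);
translate([483, 345, 410]) cube([1066, 234, 22]);
translate([483, 345, 820]) cube([1066, 234, 22]);


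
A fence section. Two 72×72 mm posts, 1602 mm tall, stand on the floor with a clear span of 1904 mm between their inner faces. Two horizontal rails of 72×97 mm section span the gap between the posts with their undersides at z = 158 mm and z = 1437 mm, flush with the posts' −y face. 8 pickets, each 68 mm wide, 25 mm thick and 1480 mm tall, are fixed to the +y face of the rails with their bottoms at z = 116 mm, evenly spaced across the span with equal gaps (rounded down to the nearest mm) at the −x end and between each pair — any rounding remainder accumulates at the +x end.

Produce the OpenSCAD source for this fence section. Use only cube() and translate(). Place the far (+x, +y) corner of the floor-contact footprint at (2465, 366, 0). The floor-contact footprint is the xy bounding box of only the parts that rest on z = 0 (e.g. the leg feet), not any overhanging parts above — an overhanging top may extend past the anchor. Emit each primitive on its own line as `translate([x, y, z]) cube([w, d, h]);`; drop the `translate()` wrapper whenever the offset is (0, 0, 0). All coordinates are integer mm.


translate([417, 294, 0]) cube([72, 72, 1602]);
translate([2393, 294, 0]) cube([72, 72, 1602]);
translate([489, 294, 158]) cube([1904, 72, 97]);
translate([489, 294, 1437]) cube([1904, 72, 97]);
translate([640, 366, 116]) cube([68, 25, 1480]);
translate([859, 366, 116]) cube([68, 25, 1480]);
translate([1078, 366, 116]) cube([68, 25, 1480]);
translate([1297, 366, 116]) cube([68, 25, 1480]);
translate([1516, 366, 116]) cube([68, 25, 1480]);
translate([1735, 366, 116]) cube([68, 25, 1480]);
translate([1954, 366, 116]) cube([68, 25, 1480]);
translate([2173, 366, 116]) cube([68, 25, 1480]);


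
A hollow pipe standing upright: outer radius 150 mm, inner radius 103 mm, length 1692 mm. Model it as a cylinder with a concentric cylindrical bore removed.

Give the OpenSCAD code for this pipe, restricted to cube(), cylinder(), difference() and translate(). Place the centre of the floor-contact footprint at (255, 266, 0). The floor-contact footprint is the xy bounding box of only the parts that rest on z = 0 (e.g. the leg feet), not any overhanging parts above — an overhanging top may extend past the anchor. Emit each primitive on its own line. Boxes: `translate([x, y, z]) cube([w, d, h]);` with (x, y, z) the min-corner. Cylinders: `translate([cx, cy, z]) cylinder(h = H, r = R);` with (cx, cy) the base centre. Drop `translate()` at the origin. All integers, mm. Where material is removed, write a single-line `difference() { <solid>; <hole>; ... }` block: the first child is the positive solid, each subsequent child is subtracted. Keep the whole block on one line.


difference() { translate([255, 266, 0]) cylinder(h = 1692, r = 150); translate([255, 266, 0]) cylinder(h = 1692, r = 103); }


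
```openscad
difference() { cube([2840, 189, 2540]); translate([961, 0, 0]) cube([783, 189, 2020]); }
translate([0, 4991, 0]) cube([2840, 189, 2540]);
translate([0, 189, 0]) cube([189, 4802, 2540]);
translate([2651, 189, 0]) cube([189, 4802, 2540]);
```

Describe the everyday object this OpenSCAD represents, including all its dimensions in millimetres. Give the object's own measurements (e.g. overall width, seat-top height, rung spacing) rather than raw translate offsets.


A single room: four walls, each 2540 mm tall and 189 mm thick, enclosing an outside footprint 2840×5180 mm (x × y), no floor or roof. The front and back walls (−y and +y sides) run the full x-width; the side walls fit between their inner faces. A door opening 783 mm wide and 2020 mm tall is cut through the front wall from the floor up, its −x edge 961 mm from the wall's −x end.


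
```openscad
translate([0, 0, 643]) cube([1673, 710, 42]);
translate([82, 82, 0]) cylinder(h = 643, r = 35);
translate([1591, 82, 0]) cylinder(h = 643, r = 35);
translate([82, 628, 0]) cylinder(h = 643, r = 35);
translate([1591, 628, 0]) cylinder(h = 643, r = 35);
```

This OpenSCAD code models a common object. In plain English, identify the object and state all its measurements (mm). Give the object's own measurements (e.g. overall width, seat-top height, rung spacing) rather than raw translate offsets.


A table: top 1673 mm (x) × 710 mm (y), 42 mm thick, upper face at z = 685 mm, on four round legs of 70 mm diameter, each leg's bounding box inset 47 mm from the nearest pair of top edges from z = 0 to the bottom of the top.


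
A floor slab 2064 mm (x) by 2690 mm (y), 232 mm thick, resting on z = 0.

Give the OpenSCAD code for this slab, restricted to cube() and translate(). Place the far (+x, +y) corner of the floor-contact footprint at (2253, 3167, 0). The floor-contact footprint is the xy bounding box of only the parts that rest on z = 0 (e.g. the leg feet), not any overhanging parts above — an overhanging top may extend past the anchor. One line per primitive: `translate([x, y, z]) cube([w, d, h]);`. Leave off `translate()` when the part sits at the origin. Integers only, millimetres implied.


translate([189, 477, 0]) cube([2064, 2690, 232]);


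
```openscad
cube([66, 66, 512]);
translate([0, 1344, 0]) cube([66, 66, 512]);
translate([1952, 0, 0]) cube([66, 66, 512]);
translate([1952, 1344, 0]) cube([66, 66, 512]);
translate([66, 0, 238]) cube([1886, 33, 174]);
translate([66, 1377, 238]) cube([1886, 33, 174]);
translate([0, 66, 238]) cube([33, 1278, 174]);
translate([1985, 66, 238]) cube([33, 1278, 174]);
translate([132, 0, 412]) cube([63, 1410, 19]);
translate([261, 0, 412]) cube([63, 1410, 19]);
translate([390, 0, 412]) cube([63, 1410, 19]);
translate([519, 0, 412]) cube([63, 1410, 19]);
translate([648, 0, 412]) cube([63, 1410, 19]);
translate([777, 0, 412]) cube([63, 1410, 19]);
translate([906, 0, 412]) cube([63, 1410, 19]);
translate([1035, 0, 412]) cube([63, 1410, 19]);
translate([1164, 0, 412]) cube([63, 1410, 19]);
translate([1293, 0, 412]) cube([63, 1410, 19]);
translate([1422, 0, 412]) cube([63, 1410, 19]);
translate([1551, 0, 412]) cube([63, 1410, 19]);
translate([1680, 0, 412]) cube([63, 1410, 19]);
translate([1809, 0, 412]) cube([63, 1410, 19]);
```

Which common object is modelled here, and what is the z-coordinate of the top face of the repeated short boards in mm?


A bed frame. The slat-top height is 431 mm.

Four posts, four rails, and a row of slats — a bed frame. Slats sit on the rails at z = 238 + 174 = 412; with slat thickness 19, the top is 431 mm.


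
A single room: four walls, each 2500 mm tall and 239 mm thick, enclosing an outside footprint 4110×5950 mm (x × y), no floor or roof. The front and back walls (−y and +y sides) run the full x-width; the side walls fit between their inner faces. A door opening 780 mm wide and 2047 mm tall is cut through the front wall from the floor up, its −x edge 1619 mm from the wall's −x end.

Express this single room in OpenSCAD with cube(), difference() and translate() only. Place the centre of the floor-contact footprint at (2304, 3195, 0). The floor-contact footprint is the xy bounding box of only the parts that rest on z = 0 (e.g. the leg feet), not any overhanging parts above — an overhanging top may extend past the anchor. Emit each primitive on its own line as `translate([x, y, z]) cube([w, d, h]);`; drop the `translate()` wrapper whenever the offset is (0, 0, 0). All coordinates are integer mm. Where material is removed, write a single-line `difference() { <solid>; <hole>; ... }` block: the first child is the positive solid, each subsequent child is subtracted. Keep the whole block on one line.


difference() { translate([249, 220, 0]) cube([4110, 239, 2500]); translate([1868, 220, 0]) cube([780, 239, 2047]); }
translate([249, 5931, 0]) cube([4110, 239, 2500]);
translate([249, 459, 0]) cube([239, 5472, 2500]);
translate([4120, 459, 0]) cube([239, 5472, 2500]);


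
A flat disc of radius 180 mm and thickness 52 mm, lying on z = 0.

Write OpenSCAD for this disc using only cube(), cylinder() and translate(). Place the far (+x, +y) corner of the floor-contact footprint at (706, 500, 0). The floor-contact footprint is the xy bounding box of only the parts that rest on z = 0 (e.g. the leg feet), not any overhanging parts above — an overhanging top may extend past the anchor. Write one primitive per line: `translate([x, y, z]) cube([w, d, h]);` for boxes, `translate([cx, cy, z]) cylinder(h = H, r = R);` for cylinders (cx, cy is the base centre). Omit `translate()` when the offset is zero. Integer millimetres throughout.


translate([526, 320, 0]) cylinder(h = 52, r = 180);


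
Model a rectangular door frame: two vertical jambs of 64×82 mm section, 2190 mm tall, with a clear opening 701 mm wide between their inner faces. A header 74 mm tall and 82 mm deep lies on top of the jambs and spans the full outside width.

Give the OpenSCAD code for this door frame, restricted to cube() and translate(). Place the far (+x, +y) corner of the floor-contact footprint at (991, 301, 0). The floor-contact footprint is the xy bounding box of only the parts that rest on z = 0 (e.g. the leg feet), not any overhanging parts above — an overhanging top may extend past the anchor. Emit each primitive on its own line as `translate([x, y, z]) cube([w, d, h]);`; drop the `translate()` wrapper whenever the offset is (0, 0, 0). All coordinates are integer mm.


translate([162, 219, 0]) cube([64, 82, 2190]);
translate([927, 219, 0]) cube([64, 82, 2190]);
translate([162, 219, 2190]) cube([829, 82, 74]);


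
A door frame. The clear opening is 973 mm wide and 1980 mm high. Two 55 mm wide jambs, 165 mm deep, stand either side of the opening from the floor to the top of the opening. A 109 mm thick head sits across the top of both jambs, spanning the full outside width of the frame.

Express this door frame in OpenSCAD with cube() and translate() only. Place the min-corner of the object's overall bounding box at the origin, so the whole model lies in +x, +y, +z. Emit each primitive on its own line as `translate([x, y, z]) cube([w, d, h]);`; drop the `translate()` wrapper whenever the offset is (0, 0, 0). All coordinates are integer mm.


cube([55, 165, 1980]);
translate([1028, 0, 0]) cube([55, 165, 1980]);
translate([0, 0, 1980]) cube([1083, 165, 109]);


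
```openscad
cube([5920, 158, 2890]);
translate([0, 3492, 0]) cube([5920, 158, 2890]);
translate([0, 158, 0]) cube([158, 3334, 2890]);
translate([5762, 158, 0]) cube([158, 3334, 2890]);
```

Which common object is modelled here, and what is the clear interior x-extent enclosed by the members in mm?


A house (or room) frame. The interior width is 5604 mm.

Four 2890 mm walls enclosing a rectangle with no floor or roof — a room or house frame. Outside width is 5920 mm and wall thickness is 158 mm, so the interior width is 5920 − 2 × 158 = 5604 mm.


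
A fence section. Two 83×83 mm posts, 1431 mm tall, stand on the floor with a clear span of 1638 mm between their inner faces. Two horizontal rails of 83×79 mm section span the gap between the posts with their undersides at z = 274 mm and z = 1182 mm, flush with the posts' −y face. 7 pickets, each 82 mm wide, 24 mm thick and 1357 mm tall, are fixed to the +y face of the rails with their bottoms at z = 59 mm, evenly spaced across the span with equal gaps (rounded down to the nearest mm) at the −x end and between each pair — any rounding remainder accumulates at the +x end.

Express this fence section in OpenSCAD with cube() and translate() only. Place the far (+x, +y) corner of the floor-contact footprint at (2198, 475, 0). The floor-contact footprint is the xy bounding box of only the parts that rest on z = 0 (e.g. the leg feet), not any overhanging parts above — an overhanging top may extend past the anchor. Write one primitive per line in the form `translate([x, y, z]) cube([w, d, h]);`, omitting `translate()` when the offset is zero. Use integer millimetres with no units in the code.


translate([394, 392, 0]) cube([83, 83, 1431]);
translate([2115, 392, 0]) cube([83, 83, 1431]);
translate([477, 392, 274]) cube([1638, 83, 79]);
translate([477, 392, 1182]) cube([1638, 83, 79]);
translate([610, 475, 59]) cube([82, 24, 1357]);
translate([825, 475, 59]) cube([82, 24, 1357]);
translate([1040, 475, 59]) cube([82, 24, 1357]);
translate([1255, 475, 59]) cube([82, 24, 1357]);
translate([1470, 475, 59]) cube([82, 24, 1357]);
translate([1685, 475, 59]) cube([82, 24, 1357]);
translate([1900, 475, 59]) cube([82, 24, 1357]);


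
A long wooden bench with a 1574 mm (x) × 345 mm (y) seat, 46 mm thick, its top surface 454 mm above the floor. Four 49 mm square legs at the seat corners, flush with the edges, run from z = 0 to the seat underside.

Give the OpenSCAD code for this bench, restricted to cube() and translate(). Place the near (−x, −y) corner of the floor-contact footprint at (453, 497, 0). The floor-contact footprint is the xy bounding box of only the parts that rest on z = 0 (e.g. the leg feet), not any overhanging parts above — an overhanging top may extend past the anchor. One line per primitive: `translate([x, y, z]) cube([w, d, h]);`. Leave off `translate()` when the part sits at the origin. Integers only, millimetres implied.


translate([453, 497, 408]) cube([1574, 345, 46]);
translate([453, 497, 0]) cube([49, 49, 408]);
translate([453, 793, 0]) cube([49, 49, 408]);
translate([1978, 497, 0]) cube([49, 49, 408]);
translate([1978, 793, 0]) cube([49, 49, 408]);


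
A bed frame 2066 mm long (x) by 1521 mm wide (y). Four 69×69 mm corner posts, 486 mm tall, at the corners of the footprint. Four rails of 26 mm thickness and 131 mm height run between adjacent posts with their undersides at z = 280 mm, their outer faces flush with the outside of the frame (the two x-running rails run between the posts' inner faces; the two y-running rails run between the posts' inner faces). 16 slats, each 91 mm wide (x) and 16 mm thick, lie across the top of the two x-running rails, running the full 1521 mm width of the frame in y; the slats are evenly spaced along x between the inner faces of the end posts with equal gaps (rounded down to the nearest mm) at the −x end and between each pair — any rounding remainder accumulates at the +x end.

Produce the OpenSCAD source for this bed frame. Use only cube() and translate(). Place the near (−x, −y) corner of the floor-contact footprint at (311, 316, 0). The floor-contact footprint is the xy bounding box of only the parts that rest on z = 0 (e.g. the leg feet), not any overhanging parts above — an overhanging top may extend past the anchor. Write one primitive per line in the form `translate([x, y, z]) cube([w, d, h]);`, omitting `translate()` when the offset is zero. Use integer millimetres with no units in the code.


// slat z = rail_z + rail_h = 280 + 131 = 411
// slat gap = ⌊(1928 − 16·91) / 17⌋ = 27
translate([311, 316, 0]) cube([69, 69, 486]);
translate([311, 1768, 0]) cube([69, 69, 486]);
translate([2308, 316, 0]) cube([69, 69, 486]);
translate([2308, 1768, 0]) cube([69, 69, 486]);
translate([380, 316, 280]) cube([1928, 26, 131]);
translate([380, 1811, 280]) cube([1928, 26, 131]);
translate([311, 385, 280]) cube([26, 1383, 131]);
translate([2351, 385, 280]) cube([26, 1383, 131]);
translate([407, 316, 411]) cube([91, 1521, 16]);
translate([525, 316, 411]) cube([91, 1521, 16]);
translate([643, 316, 411]) cube([91, 1521, 16]);
translate([761, 316, 411]) cube([91, 1521, 16]);
translate([879, 316, 411]) cube([91, 1521, 16]);
translate([997, 316, 411]) cube([91, 1521, 16]);
translate([1115, 316, 411]) cube([91, 1521, 16]);
translate([1233, 316, 411]) cube([91, 1521, 16]);
translate([1351, 316, 411]) cube([91, 1521, 16]);
translate([1469, 316, 411]) cube([91, 1521, 16]);
translate([1587, 316, 411]) cube([91, 1521, 16]);
translate([1705, 316, 411]) cube([91, 1521, 16]);
translate([1823, 316, 411]) cube([91, 1521, 16]);
translate([1941, 316, 411]) cube([91, 1521, 16]);
translate([2059, 316, 411]) cube([91, 1521, 16]);
translate([2177, 316, 411]) cube([91, 1521, 16]);


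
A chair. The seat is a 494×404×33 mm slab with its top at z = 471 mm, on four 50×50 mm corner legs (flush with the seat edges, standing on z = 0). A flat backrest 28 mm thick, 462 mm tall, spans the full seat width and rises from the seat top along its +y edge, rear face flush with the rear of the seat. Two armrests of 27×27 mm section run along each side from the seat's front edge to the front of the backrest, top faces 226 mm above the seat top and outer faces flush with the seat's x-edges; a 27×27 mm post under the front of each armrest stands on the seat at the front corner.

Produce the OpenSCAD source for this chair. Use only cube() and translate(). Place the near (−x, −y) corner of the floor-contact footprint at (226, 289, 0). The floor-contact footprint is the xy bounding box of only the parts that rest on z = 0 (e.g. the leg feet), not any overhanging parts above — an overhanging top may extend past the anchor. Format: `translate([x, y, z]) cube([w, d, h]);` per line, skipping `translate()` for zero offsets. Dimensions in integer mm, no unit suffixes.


translate([226, 289, 438]) cube([494, 404, 33]);
translate([226, 289, 0]) cube([50, 50, 438]);
translate([670, 289, 0]) cube([50, 50, 438]);
translate([226, 643, 0]) cube([50, 50, 438]);
translate([670, 643, 0]) cube([50, 50, 438]);
translate([226, 665, 471]) cube([494, 28, 462]);
translate([226, 289, 670]) cube([27, 376, 27]);
translate([693, 289, 670]) cube([27, 376, 27]);
translate([226, 289, 471]) cube([27, 27, 199]);
translate([693, 289, 471]) cube([27, 27, 199]);


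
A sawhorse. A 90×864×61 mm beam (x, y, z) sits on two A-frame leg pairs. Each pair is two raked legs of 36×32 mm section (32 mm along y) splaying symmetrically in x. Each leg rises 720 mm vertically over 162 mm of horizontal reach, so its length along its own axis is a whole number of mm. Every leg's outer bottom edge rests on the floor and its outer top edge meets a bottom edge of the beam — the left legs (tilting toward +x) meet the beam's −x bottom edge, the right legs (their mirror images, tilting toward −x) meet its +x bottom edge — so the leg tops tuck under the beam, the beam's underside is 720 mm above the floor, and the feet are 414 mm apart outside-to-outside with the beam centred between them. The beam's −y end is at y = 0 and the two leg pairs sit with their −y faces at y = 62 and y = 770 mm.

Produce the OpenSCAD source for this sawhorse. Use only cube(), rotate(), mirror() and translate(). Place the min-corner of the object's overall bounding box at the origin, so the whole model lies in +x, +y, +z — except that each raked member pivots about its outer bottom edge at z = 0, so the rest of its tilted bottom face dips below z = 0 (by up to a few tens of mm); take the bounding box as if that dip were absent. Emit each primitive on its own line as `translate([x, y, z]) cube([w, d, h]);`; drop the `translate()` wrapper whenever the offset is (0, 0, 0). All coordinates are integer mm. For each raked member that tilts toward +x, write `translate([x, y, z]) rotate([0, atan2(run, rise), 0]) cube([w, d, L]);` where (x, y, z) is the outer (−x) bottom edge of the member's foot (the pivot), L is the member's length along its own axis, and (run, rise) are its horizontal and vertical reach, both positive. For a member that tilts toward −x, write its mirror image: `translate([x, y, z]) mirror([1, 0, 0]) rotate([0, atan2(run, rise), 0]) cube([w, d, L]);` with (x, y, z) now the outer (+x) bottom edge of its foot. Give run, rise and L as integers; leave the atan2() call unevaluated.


// leg length = √(162² + 720²) = 738
// right-leg outer foot x = 2·162 + 90 = 414
// beam min-corner = (162, 0, 720)
translate([162, 0, 720]) cube([90, 864, 61]);
translate([0, 62, 0]) rotate([0, atan2(162, 720), 0]) cube([36, 32, 738]);
translate([414, 62, 0]) mirror([1, 0, 0]) rotate([0, atan2(162, 720), 0]) cube([36, 32, 738]);
translate([0, 770, 0]) rotate([0, atan2(162, 720), 0]) cube([36, 32, 738]);
translate([414, 770, 0]) mirror([1, 0, 0]) rotate([0, atan2(162, 720), 0]) cube([36, 32, 738]);


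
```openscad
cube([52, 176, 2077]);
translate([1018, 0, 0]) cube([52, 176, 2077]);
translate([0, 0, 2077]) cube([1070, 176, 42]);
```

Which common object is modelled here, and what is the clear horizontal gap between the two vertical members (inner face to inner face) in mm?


A door frame. The clear opening width is 966 mm.

Two 2077 mm tall posts with a header on top — a door frame. The left jamb is 52 mm wide at x = 0; the right jamb starts at x = 1018. The clear opening is 1018 − 52 = 966 mm.


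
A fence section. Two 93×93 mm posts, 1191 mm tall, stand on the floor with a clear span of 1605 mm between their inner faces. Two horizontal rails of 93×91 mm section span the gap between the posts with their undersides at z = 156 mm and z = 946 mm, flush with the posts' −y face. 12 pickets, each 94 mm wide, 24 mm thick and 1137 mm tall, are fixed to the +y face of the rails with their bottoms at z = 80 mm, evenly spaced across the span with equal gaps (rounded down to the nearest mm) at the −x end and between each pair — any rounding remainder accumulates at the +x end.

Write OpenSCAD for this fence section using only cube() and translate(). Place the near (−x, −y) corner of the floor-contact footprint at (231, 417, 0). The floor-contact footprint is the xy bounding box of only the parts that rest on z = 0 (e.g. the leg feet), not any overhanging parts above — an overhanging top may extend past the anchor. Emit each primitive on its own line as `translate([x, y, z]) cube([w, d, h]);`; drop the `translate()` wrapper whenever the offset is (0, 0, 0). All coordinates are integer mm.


translate([231, 417, 0]) cube([93, 93, 1191]);
translate([1929, 417, 0]) cube([93, 93, 1191]);
translate([324, 417, 156]) cube([1605, 93, 91]);
translate([324, 417, 946]) cube([1605, 93, 91]);
translate([360, 510, 80]) cube([94, 24, 1137]);
translate([490, 510, 80]) cube([94, 24, 1137]);
translate([620, 510, 80]) cube([94, 24, 1137]);
translate([750, 510, 80]) cube([94, 24, 1137]);
translate([880, 510, 80]) cube([94, 24, 1137]);
translate([1010, 510, 80]) cube([94, 24, 1137]);
translate([1140, 510, 80]) cube([94, 24, 1137]);
translate([1270, 510, 80]) cube([94, 24, 1137]);
translate([1400, 510, 80]) cube([94, 24, 1137]);
translate([1530, 510, 80]) cube([94, 24, 1137]);
translate([1660, 510, 80]) cube([94, 24, 1137]);
translate([1790, 510, 80]) cube([94, 24, 1137]);


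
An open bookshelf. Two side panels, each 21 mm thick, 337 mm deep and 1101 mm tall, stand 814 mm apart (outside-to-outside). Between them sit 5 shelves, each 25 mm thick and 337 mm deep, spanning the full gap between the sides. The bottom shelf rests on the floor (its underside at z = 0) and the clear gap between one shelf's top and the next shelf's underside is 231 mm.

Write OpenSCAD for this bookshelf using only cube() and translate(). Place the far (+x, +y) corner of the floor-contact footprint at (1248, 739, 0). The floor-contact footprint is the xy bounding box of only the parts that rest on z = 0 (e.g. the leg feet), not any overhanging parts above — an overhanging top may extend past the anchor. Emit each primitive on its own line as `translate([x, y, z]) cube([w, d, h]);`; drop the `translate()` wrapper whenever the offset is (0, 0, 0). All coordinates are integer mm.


translate([434, 402, 0]) cube([21, 337, 1101]);
translate([1227, 402, 0]) cube([21, 337, 1101]);
translate([455, 402, 0]) cube([772, 337, 25]);
translate([455, 402, 256]) cube([772, 337, 25]);
translate([455, 402, 512]) cube([772, 337, 25]);
translate([455, 402, 768]) cube([772, 337, 25]);
translate([455, 402, 1024]) cube([772, 337, 25]);


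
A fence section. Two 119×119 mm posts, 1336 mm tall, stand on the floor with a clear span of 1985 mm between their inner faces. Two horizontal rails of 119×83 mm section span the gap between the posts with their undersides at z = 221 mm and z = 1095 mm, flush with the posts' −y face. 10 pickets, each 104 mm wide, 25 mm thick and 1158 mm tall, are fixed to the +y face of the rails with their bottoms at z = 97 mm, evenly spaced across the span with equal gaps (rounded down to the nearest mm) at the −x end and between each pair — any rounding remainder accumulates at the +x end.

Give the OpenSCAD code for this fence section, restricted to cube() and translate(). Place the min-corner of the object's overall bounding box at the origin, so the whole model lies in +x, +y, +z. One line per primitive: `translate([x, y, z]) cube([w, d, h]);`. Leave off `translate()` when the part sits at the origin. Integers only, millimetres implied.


cube([119, 119, 1336]);
translate([2104, 0, 0]) cube([119, 119, 1336]);
translate([119, 0, 221]) cube([1985, 119, 83]);
translate([119, 0, 1095]) cube([1985, 119, 83]);
translate([204, 119, 97]) cube([104, 25, 1158]);
translate([393, 119, 97]) cube([104, 25, 1158]);
translate([582, 119, 97]) cube([104, 25, 1158]);
translate([771, 119, 97]) cube([104, 25, 1158]);
translate([960, 119, 97]) cube([104, 25, 1158]);
translate([1149, 119, 97]) cube([104, 25, 1158]);
translate([1338, 119, 97]) cube([104, 25, 1158]);
translate([1527, 119, 97]) cube([104, 25, 1158]);
translate([1716, 119, 97]) cube([104, 25, 1158]);
translate([1905, 119, 97]) cube([104, 25, 1158]);


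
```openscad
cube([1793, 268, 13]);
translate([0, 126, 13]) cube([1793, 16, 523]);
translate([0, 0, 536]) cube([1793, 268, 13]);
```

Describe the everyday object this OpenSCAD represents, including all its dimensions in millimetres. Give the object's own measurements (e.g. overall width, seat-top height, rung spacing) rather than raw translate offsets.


An I-beam lying along x, 1793 mm long. Overall section height 549 mm. Two flanges 268 mm wide (y) and 13 mm thick, one on the floor and one at the top; a web 16 mm thick runs between them, centred on the flange width.


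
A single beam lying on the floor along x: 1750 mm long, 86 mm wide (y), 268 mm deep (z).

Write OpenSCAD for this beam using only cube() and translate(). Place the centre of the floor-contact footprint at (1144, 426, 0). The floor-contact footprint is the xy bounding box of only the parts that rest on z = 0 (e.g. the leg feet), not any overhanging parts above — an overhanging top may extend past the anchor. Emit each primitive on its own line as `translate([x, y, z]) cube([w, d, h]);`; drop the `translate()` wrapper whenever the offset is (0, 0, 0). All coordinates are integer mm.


translate([269, 383, 0]) cube([1750, 86, 268]);


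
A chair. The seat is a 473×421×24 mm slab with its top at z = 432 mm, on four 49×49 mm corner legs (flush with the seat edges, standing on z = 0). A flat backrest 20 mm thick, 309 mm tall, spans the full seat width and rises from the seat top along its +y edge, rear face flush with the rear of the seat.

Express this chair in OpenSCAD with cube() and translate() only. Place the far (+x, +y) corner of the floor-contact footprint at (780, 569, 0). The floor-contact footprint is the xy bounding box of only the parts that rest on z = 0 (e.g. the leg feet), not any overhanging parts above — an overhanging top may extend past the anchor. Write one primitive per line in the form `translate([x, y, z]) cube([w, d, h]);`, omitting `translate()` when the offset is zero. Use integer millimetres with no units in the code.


translate([307, 148, 408]) cube([473, 421, 24]);
translate([307, 148, 0]) cube([49, 49, 408]);
translate([731, 148, 0]) cube([49, 49, 408]);
translate([307, 520, 0]) cube([49, 49, 408]);
translate([731, 520, 0]) cube([49, 49, 408]);
translate([307, 549, 432]) cube([473, 20, 309]);


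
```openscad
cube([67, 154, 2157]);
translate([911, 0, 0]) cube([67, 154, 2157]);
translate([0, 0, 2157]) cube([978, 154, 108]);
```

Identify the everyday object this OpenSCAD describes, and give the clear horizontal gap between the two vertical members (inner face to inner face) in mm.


A door frame. The clear opening width is 844 mm.

Two 2157 mm tall posts with a header on top — a door frame. The left jamb is 67 mm wide at x = 0; the right jamb starts at x = 911. The clear opening is 911 − 67 = 844 mm.


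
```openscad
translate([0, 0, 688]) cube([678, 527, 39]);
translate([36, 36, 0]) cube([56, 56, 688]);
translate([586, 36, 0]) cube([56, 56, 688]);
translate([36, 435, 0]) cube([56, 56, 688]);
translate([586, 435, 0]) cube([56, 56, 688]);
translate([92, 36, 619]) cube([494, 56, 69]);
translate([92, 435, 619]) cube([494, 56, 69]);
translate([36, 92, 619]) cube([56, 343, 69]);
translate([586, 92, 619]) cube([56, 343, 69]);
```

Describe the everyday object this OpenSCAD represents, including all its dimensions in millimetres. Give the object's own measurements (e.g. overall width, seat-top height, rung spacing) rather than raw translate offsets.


A table: top 678 mm (x) × 527 mm (y), 39 mm thick, upper face at z = 727 mm, on four 56×56 mm square legs, each inset 36 mm from the nearest pair of top edges from z = 0 to the bottom of the top. Four apron rails, 56 mm thick and 69 mm tall, run between adjacent legs with their top edges flush with the underside of the top and their outer faces flush with the legs' outer faces.
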